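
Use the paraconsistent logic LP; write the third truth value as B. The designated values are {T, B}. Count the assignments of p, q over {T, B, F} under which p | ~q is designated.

8

Of the 9 assignments, 8 give a value in {T, B}.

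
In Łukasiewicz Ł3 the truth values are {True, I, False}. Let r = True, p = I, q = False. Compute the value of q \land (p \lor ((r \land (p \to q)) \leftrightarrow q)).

False

p \to q = I \to False = I  [min(1, 1−½+0)]
r \land (p \to q) = True \land I = I
(r \land (p \to q)) \leftrightarrow q = I \leftrightarrow False = I
p \lor ((r \land (p \to q)) \leftrightarrow q) = I \lor I = I
q \land (p \lor ((r \land (p \to q)) \leftrightarrow q)) = False \land I = False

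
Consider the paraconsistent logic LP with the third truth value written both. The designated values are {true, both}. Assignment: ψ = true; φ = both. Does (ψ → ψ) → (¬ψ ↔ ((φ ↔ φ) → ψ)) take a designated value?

ψ → ψ = true → true = true
¬ψ = ¬true = false
φ ↔ φ = both ↔ both = both
(φ ↔ φ) → ψ = both → true = true
¬ψ ↔ ((φ ↔ φ) → ψ) = false ↔ true = false
(ψ → ψ) → (¬ψ ↔ ((φ ↔ φ) → ψ)) = true → false = false
false ∉ {true, both}.

No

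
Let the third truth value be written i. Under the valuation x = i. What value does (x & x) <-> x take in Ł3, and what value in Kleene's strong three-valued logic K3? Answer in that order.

true; i

In Ł3: x & x = i & i = i
(x & x) <-> x = i <-> i = true  [1 − |½−½|]
In Kleene's strong three-valued logic K3: x & x = i & i = i
(x & x) <-> x = i <-> i = i
They differ because Ł3 and Kleene's strong three-valued logic K3 treat i differently under implication.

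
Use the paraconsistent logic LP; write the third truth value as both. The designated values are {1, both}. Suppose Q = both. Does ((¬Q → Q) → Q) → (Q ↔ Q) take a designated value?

Yes

¬Q = ¬both = both
¬Q → Q = both → both = both
(¬Q → Q) → Q = both → both = both
Q ↔ Q = both ↔ both = both
((¬Q → Q) → Q) → (Q ↔ Q) = both → both = both
both ∈ {1, both}.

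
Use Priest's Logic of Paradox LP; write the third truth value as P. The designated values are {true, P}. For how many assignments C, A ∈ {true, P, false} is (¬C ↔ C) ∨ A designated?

Of the 9 assignments, 7 give a value in {true, P}.

7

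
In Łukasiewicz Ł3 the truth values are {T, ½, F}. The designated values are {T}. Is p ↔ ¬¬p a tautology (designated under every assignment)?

Every assignment of p over {T, ½, F} gives a value in {T}.
In particular, with p=½: p ↔ ¬¬p = T.

Yes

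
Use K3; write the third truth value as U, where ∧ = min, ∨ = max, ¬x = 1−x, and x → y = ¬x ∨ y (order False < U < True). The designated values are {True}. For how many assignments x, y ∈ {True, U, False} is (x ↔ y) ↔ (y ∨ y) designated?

Designated under: (x=True, y=True); (x=True, y=False).

2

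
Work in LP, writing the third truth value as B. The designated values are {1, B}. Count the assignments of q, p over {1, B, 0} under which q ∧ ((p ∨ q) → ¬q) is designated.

3

Designated under: (q=B, p=1); (q=B, p=B); (q=B, p=0).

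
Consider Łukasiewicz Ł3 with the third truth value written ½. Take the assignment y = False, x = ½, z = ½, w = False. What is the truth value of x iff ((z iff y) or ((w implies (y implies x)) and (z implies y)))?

True

z iff y = ½ iff False = ½  [1 − |½−0|]
y implies x = False implies ½ = True
w implies (y implies x) = False implies True = True
z implies y = ½ implies False = ½
(w implies (y implies x)) and (z implies y) = True and ½ = ½
(z iff y) or ((w implies (y implies x)) and (z implies y)) = ½ or ½ = ½
x iff ((z iff y) or ((w implies (y implies x)) and (z implies y))) = ½ iff ½ = True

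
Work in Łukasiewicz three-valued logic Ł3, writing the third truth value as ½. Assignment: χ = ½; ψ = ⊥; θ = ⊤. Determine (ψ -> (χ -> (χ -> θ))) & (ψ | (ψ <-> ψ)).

⊤

χ -> θ = ½ -> ⊤ = ⊤
χ -> (χ -> θ) = ½ -> ⊤ = ⊤
ψ -> (χ -> (χ -> θ)) = ⊥ -> ⊤ = ⊤
ψ <-> ψ = ⊥ <-> ⊥ = ⊤
ψ | (ψ <-> ψ) = ⊥ | ⊤ = ⊤
(ψ -> (χ -> (χ -> θ))) & (ψ | (ψ <-> ψ)) = ⊤ & ⊤ = ⊤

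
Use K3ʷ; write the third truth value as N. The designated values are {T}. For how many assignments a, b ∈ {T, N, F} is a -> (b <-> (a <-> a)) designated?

3

Designated under: (a=T, b=T); (a=F, b=T); (a=F, b=F).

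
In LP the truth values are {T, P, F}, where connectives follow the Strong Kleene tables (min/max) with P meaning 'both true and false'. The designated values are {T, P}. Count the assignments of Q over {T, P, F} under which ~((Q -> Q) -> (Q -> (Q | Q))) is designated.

1

Q=T: F ·
Q=P: P ✓
Q=F: F ·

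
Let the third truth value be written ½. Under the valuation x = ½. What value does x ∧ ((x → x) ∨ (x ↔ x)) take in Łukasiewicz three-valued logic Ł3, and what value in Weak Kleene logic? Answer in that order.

In Łukasiewicz three-valued logic Ł3: x → x = ½ → ½ = ⊤
x ↔ x = ½ ↔ ½ = ⊤
(x → x) ∨ (x ↔ x) = ⊤ ∨ ⊤ = ⊤
x ∧ ((x → x) ∨ (x ↔ x)) = ½ ∧ ⊤ = ½
In Weak Kleene logic: x → x = ½ → ½ = ½  [any arg is the third value ⇒ result is the third value]
x ↔ x = ½ ↔ ½ = ½
(x → x) ∨ (x ↔ x) = ½ ∨ ½ = ½
x ∧ ((x → x) ∨ (x ↔ x)) = ½ ∧ ½ = ½

½; ½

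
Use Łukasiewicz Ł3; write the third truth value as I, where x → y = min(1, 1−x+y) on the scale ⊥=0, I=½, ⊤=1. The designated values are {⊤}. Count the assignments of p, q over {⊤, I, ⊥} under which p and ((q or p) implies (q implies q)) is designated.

Designated under: (p=⊤, q=⊤); (p=⊤, q=I); (p=⊤, q=⊥).

3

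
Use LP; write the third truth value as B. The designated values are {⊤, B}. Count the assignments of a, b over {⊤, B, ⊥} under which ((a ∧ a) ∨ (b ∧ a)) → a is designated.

9

Of the 9 assignments, 9 give a value in {⊤, B}.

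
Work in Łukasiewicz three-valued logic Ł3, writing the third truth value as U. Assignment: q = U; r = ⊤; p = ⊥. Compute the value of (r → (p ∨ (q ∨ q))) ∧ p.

⊥

q ∨ q = U ∨ U = U
p ∨ (q ∨ q) = ⊥ ∨ U = U
r → (p ∨ (q ∨ q)) = ⊤ → U = U  [min(1, 1−1+½)]
(r → (p ∨ (q ∨ q))) ∧ p = U ∧ ⊥ = ⊥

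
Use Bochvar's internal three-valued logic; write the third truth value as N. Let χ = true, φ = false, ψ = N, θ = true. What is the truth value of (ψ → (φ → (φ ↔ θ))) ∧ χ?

N

φ ↔ θ = false ↔ true = false
φ → (φ ↔ θ) = false → false = true
ψ → (φ → (φ ↔ θ)) = N → true = N  [any arg is the third value ⇒ result is the third value]
(ψ → (φ → (φ ↔ θ))) ∧ χ = N ∧ true = N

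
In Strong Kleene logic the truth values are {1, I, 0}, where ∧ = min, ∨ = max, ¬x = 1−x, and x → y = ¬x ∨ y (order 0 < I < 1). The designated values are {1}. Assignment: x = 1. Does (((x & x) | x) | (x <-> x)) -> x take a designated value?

Yes

x & x = 1 & 1 = 1
(x & x) | x = 1 | 1 = 1
x <-> x = 1 <-> 1 = 1
((x & x) | x) | (x <-> x) = 1 | 1 = 1
(((x & x) | x) | (x <-> x)) -> x = 1 -> 1 = 1
1 ∈ {1}.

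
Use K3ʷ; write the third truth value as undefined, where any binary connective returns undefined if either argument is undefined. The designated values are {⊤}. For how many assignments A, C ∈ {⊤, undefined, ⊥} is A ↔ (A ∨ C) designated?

3

Designated under: (A=⊤, C=⊤); (A=⊤, C=⊥); (A=⊥, C=⊥).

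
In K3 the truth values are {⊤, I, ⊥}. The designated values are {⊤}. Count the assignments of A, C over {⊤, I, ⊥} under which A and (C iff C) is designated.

Designated under: (A=⊤, C=⊤); (A=⊤, C=⊥).

2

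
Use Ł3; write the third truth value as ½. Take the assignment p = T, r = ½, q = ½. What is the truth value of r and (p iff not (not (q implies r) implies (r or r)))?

q implies r = ½ implies ½ = T  [min(1, 1−½+½)]
not (q implies r) = not T = F
r or r = ½ or ½ = ½
not (q implies r) implies (r or r) = F implies ½ = T
not (not (q implies r) implies (r or r)) = not T = F
p iff not (not (q implies r) implies (r or r)) = T iff F = F
r and (p iff not (not (q implies r) implies (r or r))) = ½ and F = F

F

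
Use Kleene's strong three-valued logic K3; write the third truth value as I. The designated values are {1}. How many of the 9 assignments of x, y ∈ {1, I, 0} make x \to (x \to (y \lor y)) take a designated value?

Of the 9 assignments, 5 give a value in {1}.

5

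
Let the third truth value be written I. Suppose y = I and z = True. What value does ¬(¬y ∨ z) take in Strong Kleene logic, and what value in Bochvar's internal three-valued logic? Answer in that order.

False; I

In Strong Kleene logic: ¬y = ¬I = I
¬y ∨ z = I ∨ True = True
¬(¬y ∨ z) = ¬True = False
In Bochvar's internal three-valued logic: ¬y = ¬I = I
¬y ∨ z = I ∨ True = I
¬(¬y ∨ z) = ¬I = I
They differ because Strong Kleene logic and Bochvar's internal three-valued logic treat I differently under the binary connectives.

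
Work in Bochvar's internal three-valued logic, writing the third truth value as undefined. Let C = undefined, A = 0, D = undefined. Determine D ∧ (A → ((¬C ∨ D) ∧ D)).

¬C = ¬undefined = undefined
¬C ∨ D = undefined ∨ undefined = undefined
(¬C ∨ D) ∧ D = undefined ∧ undefined = undefined
A → ((¬C ∨ D) ∧ D) = 0 → undefined = undefined  [any arg is the third value ⇒ result is the third value]
D ∧ (A → ((¬C ∨ D) ∧ D)) = undefined ∧ undefined = undefined

undefined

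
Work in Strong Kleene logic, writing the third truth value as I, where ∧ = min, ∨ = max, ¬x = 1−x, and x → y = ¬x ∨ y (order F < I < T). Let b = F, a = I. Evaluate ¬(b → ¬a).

¬a = ¬I = I
b → ¬a = F → I = T  [¬F ∨ I]
¬(b → ¬a) = ¬T = F

F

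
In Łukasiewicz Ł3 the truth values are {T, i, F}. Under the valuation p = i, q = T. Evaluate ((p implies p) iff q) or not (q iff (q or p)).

p implies p = i implies i = T  [min(1, 1−½+½)]
(p implies p) iff q = T iff T = T
q or p = T or i = T
q iff (q or p) = T iff T = T
not (q iff (q or p)) = not T = F
((p implies p) iff q) or not (q iff (q or p)) = T or F = T

T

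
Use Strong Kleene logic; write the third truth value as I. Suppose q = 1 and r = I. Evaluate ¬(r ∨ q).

0

r ∨ q = I ∨ 1 = 1
¬(r ∨ q) = ¬1 = 0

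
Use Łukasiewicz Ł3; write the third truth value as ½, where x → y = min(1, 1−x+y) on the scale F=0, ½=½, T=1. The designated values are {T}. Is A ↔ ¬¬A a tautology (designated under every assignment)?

Every assignment of A over {T, ½, F} gives a value in {T}.
In particular, with A=½: A ↔ ¬¬A = T.

Yes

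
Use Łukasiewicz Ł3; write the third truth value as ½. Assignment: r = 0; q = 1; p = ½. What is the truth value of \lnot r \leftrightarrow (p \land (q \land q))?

½

\lnot r = \lnot 0 = 1
q \land q = 1 \land 1 = 1
p \land (q \land q) = ½ \land 1 = ½
\lnot r \leftrightarrow (p \land (q \land q)) = 1 \leftrightarrow ½ = ½  [1 − |1−½|]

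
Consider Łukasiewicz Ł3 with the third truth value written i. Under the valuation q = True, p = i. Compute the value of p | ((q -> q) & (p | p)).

i

q -> q = True -> True = True
p | p = i | i = i
(q -> q) & (p | p) = True & i = i
p | ((q -> q) & (p | p)) = i | i = i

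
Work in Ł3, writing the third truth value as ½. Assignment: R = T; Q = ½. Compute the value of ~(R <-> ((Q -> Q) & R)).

Q -> Q = ½ -> ½ = T
(Q -> Q) & R = T & T = T
R <-> ((Q -> Q) & R) = T <-> T = T
~(R <-> ((Q -> Q) & R)) = ~T = F

F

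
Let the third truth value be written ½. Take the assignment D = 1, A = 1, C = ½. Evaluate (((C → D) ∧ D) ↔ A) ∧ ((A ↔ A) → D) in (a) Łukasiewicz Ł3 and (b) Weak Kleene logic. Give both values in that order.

1; ½

In Łukasiewicz Ł3: C → D = ½ → 1 = 1
(C → D) ∧ D = 1 ∧ 1 = 1
((C → D) ∧ D) ↔ A = 1 ↔ 1 = 1
A ↔ A = 1 ↔ 1 = 1
(A ↔ A) → D = 1 → 1 = 1
(((C → D) ∧ D) ↔ A) ∧ ((A ↔ A) → D) = 1 ∧ 1 = 1
In Weak Kleene logic: C → D = ½ → 1 = ½
(C → D) ∧ D = ½ ∧ 1 = ½
((C → D) ∧ D) ↔ A = ½ ↔ 1 = ½
A ↔ A = 1 ↔ 1 = 1
(A ↔ A) → D = 1 → 1 = 1
(((C → D) ∧ D) ↔ A) ∧ ((A ↔ A) → D) = ½ ∧ 1 = ½
They differ because Łukasiewicz Ł3 and Weak Kleene logic treat ½ differently under the binary connectives.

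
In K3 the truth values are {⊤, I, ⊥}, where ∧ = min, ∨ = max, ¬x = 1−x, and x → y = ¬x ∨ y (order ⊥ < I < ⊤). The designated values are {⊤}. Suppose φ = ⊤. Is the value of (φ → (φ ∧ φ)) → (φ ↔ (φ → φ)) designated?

φ ∧ φ = ⊤ ∧ ⊤ = ⊤
φ → (φ ∧ φ) = ⊤ → ⊤ = ⊤
φ → φ = ⊤ → ⊤ = ⊤
φ ↔ (φ → φ) = ⊤ ↔ ⊤ = ⊤
(φ → (φ ∧ φ)) → (φ ↔ (φ → φ)) = ⊤ → ⊤ = ⊤
⊤ ∈ {⊤}.

Yes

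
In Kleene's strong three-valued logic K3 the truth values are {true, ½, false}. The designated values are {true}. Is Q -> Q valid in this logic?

No

Countermodel: Q=½ gives ½, which is not designated.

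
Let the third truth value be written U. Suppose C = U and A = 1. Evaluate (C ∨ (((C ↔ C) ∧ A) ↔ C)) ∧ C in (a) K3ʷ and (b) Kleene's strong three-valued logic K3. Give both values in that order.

In K3ʷ: C ↔ C = U ↔ U = U
(C ↔ C) ∧ A = U ∧ 1 = U
((C ↔ C) ∧ A) ↔ C = U ↔ U = U
C ∨ (((C ↔ C) ∧ A) ↔ C) = U ∨ U = U
(C ∨ (((C ↔ C) ∧ A) ↔ C)) ∧ C = U ∧ U = U
In Kleene's strong three-valued logic K3: C ↔ C = U ↔ U = U
(C ↔ C) ∧ A = U ∧ 1 = U
((C ↔ C) ∧ A) ↔ C = U ↔ U = U
C ∨ (((C ↔ C) ∧ A) ↔ C) = U ∨ U = U
(C ∨ (((C ↔ C) ∧ A) ↔ C)) ∧ C = U ∧ U = U

U; U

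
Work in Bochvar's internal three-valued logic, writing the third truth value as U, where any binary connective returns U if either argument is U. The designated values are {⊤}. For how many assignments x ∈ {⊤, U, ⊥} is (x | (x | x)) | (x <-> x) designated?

2

x=⊤: ⊤ ✓
x=U: U ·
x=⊥: ⊤ ✓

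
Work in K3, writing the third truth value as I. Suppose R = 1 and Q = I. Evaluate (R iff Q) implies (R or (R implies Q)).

1

R iff Q = 1 iff I = I
R implies Q = 1 implies I = I  [not 1 or I]
R or (R implies Q) = 1 or I = 1
(R iff Q) implies (R or (R implies Q)) = I implies 1 = 1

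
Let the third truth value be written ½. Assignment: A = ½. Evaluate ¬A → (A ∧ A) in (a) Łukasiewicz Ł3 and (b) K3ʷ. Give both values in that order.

1; ½

In Łukasiewicz Ł3: ¬A = ¬½ = ½
A ∧ A = ½ ∧ ½ = ½
¬A → (A ∧ A) = ½ → ½ = 1  [min(1, 1−½+½)]
In K3ʷ: ¬A = ¬½ = ½
A ∧ A = ½ ∧ ½ = ½
¬A → (A ∧ A) = ½ → ½ = ½
They differ because Łukasiewicz Ł3 and K3ʷ treat ½ differently under the binary connectives.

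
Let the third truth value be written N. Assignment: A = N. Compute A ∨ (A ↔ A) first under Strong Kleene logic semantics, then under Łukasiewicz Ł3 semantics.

N; true

In Strong Kleene logic: A ↔ A = N ↔ N = N
A ∨ (A ↔ A) = N ∨ N = N
In Łukasiewicz Ł3: A ↔ A = N ↔ N = true
A ∨ (A ↔ A) = N ∨ true = true
They differ because Strong Kleene logic and Łukasiewicz Ł3 treat N differently under implication.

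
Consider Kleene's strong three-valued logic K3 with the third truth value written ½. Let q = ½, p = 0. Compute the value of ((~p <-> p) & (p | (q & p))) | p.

~p = ~0 = 1
~p <-> p = 1 <-> 0 = 0
q & p = ½ & 0 = 0
p | (q & p) = 0 | 0 = 0
(~p <-> p) & (p | (q & p)) = 0 & 0 = 0
((~p <-> p) & (p | (q & p))) | p = 0 | 0 = 0

0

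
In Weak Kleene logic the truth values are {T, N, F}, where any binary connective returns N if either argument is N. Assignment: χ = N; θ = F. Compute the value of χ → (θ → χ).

N

θ → χ = F → N = N  [any arg is the third value ⇒ result is the third value]
χ → (θ → χ) = N → N = N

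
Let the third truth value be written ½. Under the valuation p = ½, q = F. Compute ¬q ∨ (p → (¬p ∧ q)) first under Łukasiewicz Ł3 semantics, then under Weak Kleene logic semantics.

In Łukasiewicz Ł3: ¬q = ¬F = T
¬p = ¬½ = ½
¬p ∧ q = ½ ∧ F = F
p → (¬p ∧ q) = ½ → F = ½  [min(1, 1−½+0)]
¬q ∨ (p → (¬p ∧ q)) = T ∨ ½ = T
In Weak Kleene logic: ¬q = ¬F = T
¬p = ¬½ = ½
¬p ∧ q = ½ ∧ F = ½
p → (¬p ∧ q) = ½ → ½ = ½
¬q ∨ (p → (¬p ∧ q)) = T ∨ ½ = ½
They differ because Łukasiewicz Ł3 and Weak Kleene logic treat ½ differently under the binary connectives.

T; ½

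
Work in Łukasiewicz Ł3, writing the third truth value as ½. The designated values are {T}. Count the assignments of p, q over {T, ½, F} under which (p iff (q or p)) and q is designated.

Designated under: (p=T, q=T).

1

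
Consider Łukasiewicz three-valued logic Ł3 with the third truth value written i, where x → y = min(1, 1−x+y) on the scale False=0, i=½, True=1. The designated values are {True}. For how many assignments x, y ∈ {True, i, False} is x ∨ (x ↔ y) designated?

5

Of the 9 assignments, 5 give a value in {True}.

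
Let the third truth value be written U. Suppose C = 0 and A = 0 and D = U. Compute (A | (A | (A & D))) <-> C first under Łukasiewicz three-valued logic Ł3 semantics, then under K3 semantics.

1; 1

In Łukasiewicz three-valued logic Ł3: A & D = 0 & U = 0
A | (A & D) = 0 | 0 = 0
A | (A | (A & D)) = 0 | 0 = 0
(A | (A | (A & D))) <-> C = 0 <-> 0 = 1
In K3: A & D = 0 & U = 0
A | (A & D) = 0 | 0 = 0
A | (A | (A & D)) = 0 | 0 = 0
(A | (A | (A & D))) <-> C = 0 <-> 0 = 1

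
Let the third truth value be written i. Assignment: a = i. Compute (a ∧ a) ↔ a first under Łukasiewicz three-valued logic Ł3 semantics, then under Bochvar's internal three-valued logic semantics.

In Łukasiewicz three-valued logic Ł3: a ∧ a = i ∧ i = i
(a ∧ a) ↔ a = i ↔ i = true  [1 − |½−½|]
In Bochvar's internal three-valued logic: a ∧ a = i ∧ i = i
(a ∧ a) ↔ a = i ↔ i = i
They differ because Łukasiewicz three-valued logic Ł3 and Bochvar's internal three-valued logic treat i differently under the binary connectives.

true; i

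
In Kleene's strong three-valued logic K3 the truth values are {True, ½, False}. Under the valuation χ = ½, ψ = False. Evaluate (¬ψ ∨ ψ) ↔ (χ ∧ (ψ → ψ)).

½

¬ψ = ¬False = True
¬ψ ∨ ψ = True ∨ False = True
ψ → ψ = False → False = True
χ ∧ (ψ → ψ) = ½ ∧ True = ½
(¬ψ ∨ ψ) ↔ (χ ∧ (ψ → ψ)) = True ↔ ½ = ½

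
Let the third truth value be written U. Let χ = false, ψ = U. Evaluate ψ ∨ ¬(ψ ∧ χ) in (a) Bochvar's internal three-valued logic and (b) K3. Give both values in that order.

U; true

In Bochvar's internal three-valued logic: ψ ∧ χ = U ∧ false = U
¬(ψ ∧ χ) = ¬U = U
ψ ∨ ¬(ψ ∧ χ) = U ∨ U = U
In K3: ψ ∧ χ = U ∧ false = false
¬(ψ ∧ χ) = ¬false = true
ψ ∨ ¬(ψ ∧ χ) = U ∨ true = true
They differ because Bochvar's internal three-valued logic and K3 treat U differently under the binary connectives.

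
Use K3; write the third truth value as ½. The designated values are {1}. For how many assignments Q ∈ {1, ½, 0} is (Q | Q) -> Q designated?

2

Q=1: 1 ✓
Q=½: ½ ·
Q=0: 1 ✓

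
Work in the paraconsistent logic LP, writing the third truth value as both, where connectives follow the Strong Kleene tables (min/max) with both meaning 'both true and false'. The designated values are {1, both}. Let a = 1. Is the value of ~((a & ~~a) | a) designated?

~a = ~1 = 0
~~a = ~0 = 1
a & ~~a = 1 & 1 = 1
(a & ~~a) | a = 1 | 1 = 1
~((a & ~~a) | a) = ~1 = 0
0 ∉ {1, both}.

No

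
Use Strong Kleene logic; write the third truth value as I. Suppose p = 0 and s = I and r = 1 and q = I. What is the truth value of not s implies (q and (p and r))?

I

not s = not I = I
p and r = 0 and 1 = 0
q and (p and r) = I and 0 = 0
not s implies (q and (p and r)) = I implies 0 = I  [not I or 0]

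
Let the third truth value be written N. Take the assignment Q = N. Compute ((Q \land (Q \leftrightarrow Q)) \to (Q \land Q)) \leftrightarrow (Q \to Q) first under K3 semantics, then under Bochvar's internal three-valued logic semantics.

In K3: Q \leftrightarrow Q = N \leftrightarrow N = N
Q \land (Q \leftrightarrow Q) = N \land N = N
Q \land Q = N \land N = N
(Q \land (Q \leftrightarrow Q)) \to (Q \land Q) = N \to N = N  [\lnot N \lor N]
Q \to Q = N \to N = N
((Q \land (Q \leftrightarrow Q)) \to (Q \land Q)) \leftrightarrow (Q \to Q) = N \leftrightarrow N = N
In Bochvar's internal three-valued logic: Q \leftrightarrow Q = N \leftrightarrow N = N
Q \land (Q \leftrightarrow Q) = N \land N = N
Q \land Q = N \land N = N
(Q \land (Q \leftrightarrow Q)) \to (Q \land Q) = N \to N = N
Q \to Q = N \to N = N
((Q \land (Q \leftrightarrow Q)) \to (Q \land Q)) \leftrightarrow (Q \to Q) = N \leftrightarrow N = N

N; N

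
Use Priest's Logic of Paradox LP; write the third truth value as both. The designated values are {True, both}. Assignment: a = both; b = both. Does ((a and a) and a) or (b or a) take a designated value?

a and a = both and both = both
(a and a) and a = both and both = both
b or a = both or both = both
((a and a) and a) or (b or a) = both or both = both
both ∈ {True, both}.

Yes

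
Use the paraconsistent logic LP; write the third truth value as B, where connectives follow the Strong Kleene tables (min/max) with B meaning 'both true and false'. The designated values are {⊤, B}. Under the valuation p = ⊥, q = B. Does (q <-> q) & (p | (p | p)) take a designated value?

q <-> q = B <-> B = B
p | p = ⊥ | ⊥ = ⊥
p | (p | p) = ⊥ | ⊥ = ⊥
(q <-> q) & (p | (p | p)) = B & ⊥ = ⊥
⊥ ∉ {⊤, B}.

No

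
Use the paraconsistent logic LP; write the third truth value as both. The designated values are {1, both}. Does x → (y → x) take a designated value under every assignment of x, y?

Yes

Every assignment of x, y over {1, both, 0} gives a value in {1, both}.
In particular, with x=both, y=both: x → (y → x) = both.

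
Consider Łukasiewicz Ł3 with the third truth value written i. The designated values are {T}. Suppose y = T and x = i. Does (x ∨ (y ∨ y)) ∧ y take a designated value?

y ∨ y = T ∨ T = T
x ∨ (y ∨ y) = i ∨ T = T
(x ∨ (y ∨ y)) ∧ y = T ∧ T = T
T ∈ {T}.

Yes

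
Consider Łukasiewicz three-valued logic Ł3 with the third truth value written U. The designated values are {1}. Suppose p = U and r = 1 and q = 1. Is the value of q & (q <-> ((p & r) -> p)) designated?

p & r = U & 1 = U
(p & r) -> p = U -> U = 1
q <-> ((p & r) -> p) = 1 <-> 1 = 1
q & (q <-> ((p & r) -> p)) = 1 & 1 = 1
1 ∈ {1}.

Yes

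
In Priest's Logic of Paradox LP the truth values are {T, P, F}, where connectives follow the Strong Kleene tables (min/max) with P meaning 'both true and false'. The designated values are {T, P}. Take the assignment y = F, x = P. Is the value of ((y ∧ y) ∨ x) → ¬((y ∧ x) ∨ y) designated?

Yes

y ∧ y = F ∧ F = F
(y ∧ y) ∨ x = F ∨ P = P
y ∧ x = F ∧ P = F
(y ∧ x) ∨ y = F ∨ F = F
¬((y ∧ x) ∨ y) = ¬F = T
((y ∧ y) ∨ x) → ¬((y ∧ x) ∨ y) = P → T = T
T ∈ {T, P}.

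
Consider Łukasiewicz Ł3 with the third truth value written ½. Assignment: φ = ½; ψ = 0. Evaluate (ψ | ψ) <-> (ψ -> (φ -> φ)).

ψ | ψ = 0 | 0 = 0
φ -> φ = ½ -> ½ = 1  [min(1, 1−½+½)]
ψ -> (φ -> φ) = 0 -> 1 = 1
(ψ | ψ) <-> (ψ -> (φ -> φ)) = 0 <-> 1 = 0

0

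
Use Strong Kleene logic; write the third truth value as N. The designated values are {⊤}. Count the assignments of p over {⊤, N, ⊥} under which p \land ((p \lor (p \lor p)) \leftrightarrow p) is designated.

p=⊤: ⊤ ✓
p=N: N ·
p=⊥: ⊥ ·

1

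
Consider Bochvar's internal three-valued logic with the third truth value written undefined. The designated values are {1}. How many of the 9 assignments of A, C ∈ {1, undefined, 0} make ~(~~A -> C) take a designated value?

Designated under: (A=1, C=0).

1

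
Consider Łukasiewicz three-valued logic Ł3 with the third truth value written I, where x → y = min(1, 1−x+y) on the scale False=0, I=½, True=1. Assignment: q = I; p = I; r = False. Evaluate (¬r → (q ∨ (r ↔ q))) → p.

¬r = ¬False = True
r ↔ q = False ↔ I = I  [1 − |0−½|]
q ∨ (r ↔ q) = I ∨ I = I
¬r → (q ∨ (r ↔ q)) = True → I = I
(¬r → (q ∨ (r ↔ q))) → p = I → I = True

True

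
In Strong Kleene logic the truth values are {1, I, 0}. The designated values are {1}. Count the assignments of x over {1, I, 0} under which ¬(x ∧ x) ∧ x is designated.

x=1: 0 ·
x=I: I ·
x=0: 0 ·

0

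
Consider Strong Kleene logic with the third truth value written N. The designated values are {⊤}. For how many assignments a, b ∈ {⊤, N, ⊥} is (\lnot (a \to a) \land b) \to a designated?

7

Of the 9 assignments, 7 give a value in {⊤}.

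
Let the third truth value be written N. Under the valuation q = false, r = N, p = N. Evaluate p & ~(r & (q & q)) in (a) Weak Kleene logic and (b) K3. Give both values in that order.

N; N

In Weak Kleene logic: q & q = false & false = false
r & (q & q) = N & false = N
~(r & (q & q)) = ~N = N
p & ~(r & (q & q)) = N & N = N
In K3: q & q = false & false = false
r & (q & q) = N & false = false
~(r & (q & q)) = ~false = true
p & ~(r & (q & q)) = N & true = N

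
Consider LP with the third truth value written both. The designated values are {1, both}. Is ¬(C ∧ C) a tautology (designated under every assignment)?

No

Countermodel: C=1 gives 0, which is not designated.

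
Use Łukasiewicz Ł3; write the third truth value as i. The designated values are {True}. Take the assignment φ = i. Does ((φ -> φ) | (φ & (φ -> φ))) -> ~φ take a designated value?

No

φ -> φ = i -> i = True
φ -> φ = i -> i = True
φ & (φ -> φ) = i & True = i
(φ -> φ) | (φ & (φ -> φ)) = True | i = True
~φ = ~i = i
((φ -> φ) | (φ & (φ -> φ))) -> ~φ = True -> i = i
i ∉ {True}.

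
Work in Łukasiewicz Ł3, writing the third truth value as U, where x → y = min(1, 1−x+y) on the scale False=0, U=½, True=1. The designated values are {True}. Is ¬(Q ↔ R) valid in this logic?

No

Countermodel: Q=True, R=True gives False, which is not designated.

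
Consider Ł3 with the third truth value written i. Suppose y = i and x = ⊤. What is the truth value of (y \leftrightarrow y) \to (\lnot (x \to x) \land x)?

⊥

y \leftrightarrow y = i \leftrightarrow i = ⊤  [1 − |½−½|]
x \to x = ⊤ \to ⊤ = ⊤
\lnot (x \to x) = \lnot ⊤ = ⊥
\lnot (x \to x) \land x = ⊥ \land ⊤ = ⊥
(y \leftrightarrow y) \to (\lnot (x \to x) \land x) = ⊤ \to ⊥ = ⊥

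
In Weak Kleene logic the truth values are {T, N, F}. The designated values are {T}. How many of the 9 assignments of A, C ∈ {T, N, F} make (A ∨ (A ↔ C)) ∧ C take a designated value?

Designated under: (A=T, C=T).

1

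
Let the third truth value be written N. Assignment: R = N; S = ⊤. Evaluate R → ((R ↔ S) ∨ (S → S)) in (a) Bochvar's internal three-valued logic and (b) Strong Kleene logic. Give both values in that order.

N; ⊤

In Bochvar's internal three-valued logic: R ↔ S = N ↔ ⊤ = N
S → S = ⊤ → ⊤ = ⊤
(R ↔ S) ∨ (S → S) = N ∨ ⊤ = N
R → ((R ↔ S) ∨ (S → S)) = N → N = N
In Strong Kleene logic: R ↔ S = N ↔ ⊤ = N
S → S = ⊤ → ⊤ = ⊤
(R ↔ S) ∨ (S → S) = N ∨ ⊤ = ⊤
R → ((R ↔ S) ∨ (S → S)) = N → ⊤ = ⊤  [¬N ∨ ⊤]
They differ because Bochvar's internal three-valued logic and Strong Kleene logic treat N differently under the binary connectives.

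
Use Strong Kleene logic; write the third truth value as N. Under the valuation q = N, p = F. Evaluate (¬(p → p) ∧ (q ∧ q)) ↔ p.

T

p → p = F → F = T
¬(p → p) = ¬T = F
q ∧ q = N ∧ N = N
¬(p → p) ∧ (q ∧ q) = F ∧ N = F
(¬(p → p) ∧ (q ∧ q)) ↔ p = F ↔ F = T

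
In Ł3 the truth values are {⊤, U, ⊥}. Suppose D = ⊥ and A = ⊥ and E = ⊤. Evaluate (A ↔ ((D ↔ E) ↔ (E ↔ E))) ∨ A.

⊤

D ↔ E = ⊥ ↔ ⊤ = ⊥
E ↔ E = ⊤ ↔ ⊤ = ⊤
(D ↔ E) ↔ (E ↔ E) = ⊥ ↔ ⊤ = ⊥
A ↔ ((D ↔ E) ↔ (E ↔ E)) = ⊥ ↔ ⊥ = ⊤
(A ↔ ((D ↔ E) ↔ (E ↔ E))) ∨ A = ⊤ ∨ ⊥ = ⊤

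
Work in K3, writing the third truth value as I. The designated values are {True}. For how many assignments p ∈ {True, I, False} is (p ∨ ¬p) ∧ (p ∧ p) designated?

1

p=True: True ✓
p=I: I ·
p=False: False ·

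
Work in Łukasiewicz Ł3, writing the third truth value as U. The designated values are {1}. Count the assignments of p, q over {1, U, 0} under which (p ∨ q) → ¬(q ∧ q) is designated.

5

Of the 9 assignments, 5 give a value in {1}.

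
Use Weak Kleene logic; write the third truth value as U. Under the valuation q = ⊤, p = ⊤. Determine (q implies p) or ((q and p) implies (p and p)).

q implies p = ⊤ implies ⊤ = ⊤
q and p = ⊤ and ⊤ = ⊤
p and p = ⊤ and ⊤ = ⊤
(q and p) implies (p and p) = ⊤ implies ⊤ = ⊤
(q implies p) or ((q and p) implies (p and p)) = ⊤ or ⊤ = ⊤

⊤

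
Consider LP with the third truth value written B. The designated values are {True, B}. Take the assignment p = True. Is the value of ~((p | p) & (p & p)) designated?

No

p | p = True | True = True
p & p = True & True = True
(p | p) & (p & p) = True & True = True
~((p | p) & (p & p)) = ~True = False
False ∉ {True, B}.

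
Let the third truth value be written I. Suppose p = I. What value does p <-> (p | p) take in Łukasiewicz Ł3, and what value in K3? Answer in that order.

True; I

In Łukasiewicz Ł3: p | p = I | I = I
p <-> (p | p) = I <-> I = True
In K3: p | p = I | I = I
p <-> (p | p) = I <-> I = I
They differ because Łukasiewicz Ł3 and K3 treat I differently under implication.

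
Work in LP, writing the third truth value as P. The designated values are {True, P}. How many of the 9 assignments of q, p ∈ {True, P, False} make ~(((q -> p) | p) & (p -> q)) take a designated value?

7

Of the 9 assignments, 7 give a value in {True, P}.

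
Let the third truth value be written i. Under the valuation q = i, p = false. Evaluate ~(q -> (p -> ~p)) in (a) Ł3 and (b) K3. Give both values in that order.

In Ł3: ~p = ~false = true
p -> ~p = false -> true = true
q -> (p -> ~p) = i -> true = true
~(q -> (p -> ~p)) = ~true = false
In K3: ~p = ~false = true
p -> ~p = false -> true = true
q -> (p -> ~p) = i -> true = true  [~i | true]
~(q -> (p -> ~p)) = ~true = false

false; false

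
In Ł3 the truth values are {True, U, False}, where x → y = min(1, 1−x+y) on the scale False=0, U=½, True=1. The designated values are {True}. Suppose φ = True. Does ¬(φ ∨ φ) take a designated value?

No

φ ∨ φ = True ∨ True = True
¬(φ ∨ φ) = ¬True = False
False ∉ {True}.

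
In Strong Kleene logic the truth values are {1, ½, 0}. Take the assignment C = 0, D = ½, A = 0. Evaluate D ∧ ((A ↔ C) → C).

A ↔ C = 0 ↔ 0 = 1
(A ↔ C) → C = 1 → 0 = 0
D ∧ ((A ↔ C) → C) = ½ ∧ 0 = 0

0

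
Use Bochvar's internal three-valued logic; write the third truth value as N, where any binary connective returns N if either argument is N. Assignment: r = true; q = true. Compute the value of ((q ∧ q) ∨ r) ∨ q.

true

q ∧ q = true ∧ true = true
(q ∧ q) ∨ r = true ∨ true = true
((q ∧ q) ∨ r) ∨ q = true ∨ true = true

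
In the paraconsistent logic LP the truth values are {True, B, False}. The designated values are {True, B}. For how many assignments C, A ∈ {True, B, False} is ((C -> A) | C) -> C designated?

Of the 9 assignments, 6 give a value in {True, B}.

6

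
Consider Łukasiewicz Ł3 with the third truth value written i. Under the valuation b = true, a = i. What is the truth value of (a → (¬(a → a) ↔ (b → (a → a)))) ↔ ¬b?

i

a → a = i → i = true  [min(1, 1−½+½)]
¬(a → a) = ¬true = false
a → a = i → i = true
b → (a → a) = true → true = true
¬(a → a) ↔ (b → (a → a)) = false ↔ true = false
a → (¬(a → a) ↔ (b → (a → a))) = i → false = i
¬b = ¬true = false
(a → (¬(a → a) ↔ (b → (a → a)))) ↔ ¬b = i ↔ false = i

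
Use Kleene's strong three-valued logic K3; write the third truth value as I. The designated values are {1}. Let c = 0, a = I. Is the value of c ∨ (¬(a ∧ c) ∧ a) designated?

No

a ∧ c = I ∧ 0 = 0
¬(a ∧ c) = ¬0 = 1
¬(a ∧ c) ∧ a = 1 ∧ I = I
c ∨ (¬(a ∧ c) ∧ a) = 0 ∨ I = I
I ∉ {1}.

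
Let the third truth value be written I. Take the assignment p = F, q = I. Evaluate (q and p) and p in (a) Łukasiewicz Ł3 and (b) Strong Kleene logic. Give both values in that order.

In Łukasiewicz Ł3: q and p = I and F = F
(q and p) and p = F and F = F
In Strong Kleene logic: q and p = I and F = F
(q and p) and p = F and F = F

F; F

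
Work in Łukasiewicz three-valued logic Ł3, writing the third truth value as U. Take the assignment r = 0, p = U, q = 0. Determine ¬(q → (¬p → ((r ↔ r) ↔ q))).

0

¬p = ¬U = U
r ↔ r = 0 ↔ 0 = 1
(r ↔ r) ↔ q = 1 ↔ 0 = 0
¬p → ((r ↔ r) ↔ q) = U → 0 = U  [min(1, 1−½+0)]
q → (¬p → ((r ↔ r) ↔ q)) = 0 → U = 1
¬(q → (¬p → ((r ↔ r) ↔ q))) = ¬1 = 0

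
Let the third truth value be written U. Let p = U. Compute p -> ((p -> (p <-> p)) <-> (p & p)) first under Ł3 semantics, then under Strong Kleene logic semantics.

True; U

In Ł3: p <-> p = U <-> U = True  [1 − |½−½|]
p -> (p <-> p) = U -> True = True
p & p = U & U = U
(p -> (p <-> p)) <-> (p & p) = True <-> U = U
p -> ((p -> (p <-> p)) <-> (p & p)) = U -> U = True
In Strong Kleene logic: p <-> p = U <-> U = U
p -> (p <-> p) = U -> U = U  [~U | U]
p & p = U & U = U
(p -> (p <-> p)) <-> (p & p) = U <-> U = U
p -> ((p -> (p <-> p)) <-> (p & p)) = U -> U = U
They differ because Ł3 and Strong Kleene logic treat U differently under implication.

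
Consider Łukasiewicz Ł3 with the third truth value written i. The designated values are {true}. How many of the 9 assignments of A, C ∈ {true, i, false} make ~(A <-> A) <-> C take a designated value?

Designated under: (A=true, C=false); (A=i, C=false); (A=false, C=false).

3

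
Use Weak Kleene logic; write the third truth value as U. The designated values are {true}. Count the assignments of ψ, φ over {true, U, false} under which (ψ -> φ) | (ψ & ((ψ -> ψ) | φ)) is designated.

4

Designated under: (ψ=true, φ=true); (ψ=true, φ=false); (ψ=false, φ=true); (ψ=false, φ=false).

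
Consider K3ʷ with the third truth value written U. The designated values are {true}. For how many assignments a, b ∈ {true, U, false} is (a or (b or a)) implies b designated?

Designated under: (a=true, b=true); (a=false, b=true); (a=false, b=false).

3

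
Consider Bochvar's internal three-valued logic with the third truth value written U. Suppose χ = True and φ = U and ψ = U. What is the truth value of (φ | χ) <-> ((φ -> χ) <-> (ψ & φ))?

φ | χ = U | True = U
φ -> χ = U -> True = U
ψ & φ = U & U = U
(φ -> χ) <-> (ψ & φ) = U <-> U = U
(φ | χ) <-> ((φ -> χ) <-> (ψ & φ)) = U <-> U = U

U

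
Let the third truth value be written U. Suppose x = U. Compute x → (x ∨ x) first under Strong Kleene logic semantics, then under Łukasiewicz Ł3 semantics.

In Strong Kleene logic: x ∨ x = U ∨ U = U
x → (x ∨ x) = U → U = U
In Łukasiewicz Ł3: x ∨ x = U ∨ U = U
x → (x ∨ x) = U → U = T
They differ because Strong Kleene logic and Łukasiewicz Ł3 treat U differently under implication.

U; T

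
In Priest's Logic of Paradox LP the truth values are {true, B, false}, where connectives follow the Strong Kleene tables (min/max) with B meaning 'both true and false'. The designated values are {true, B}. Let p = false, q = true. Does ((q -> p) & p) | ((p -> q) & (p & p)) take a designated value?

No

q -> p = true -> false = false
(q -> p) & p = false & false = false
p -> q = false -> true = true
p & p = false & false = false
(p -> q) & (p & p) = true & false = false
((q -> p) & p) | ((p -> q) & (p & p)) = false | false = false
false ∉ {true, B}.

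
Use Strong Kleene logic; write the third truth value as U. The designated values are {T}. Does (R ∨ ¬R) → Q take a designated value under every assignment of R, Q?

No

Countermodel: R=T, Q=U gives U, which is not designated.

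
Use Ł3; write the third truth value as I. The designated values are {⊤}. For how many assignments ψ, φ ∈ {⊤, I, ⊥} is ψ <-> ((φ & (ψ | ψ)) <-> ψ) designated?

Designated under: (ψ=⊤, φ=⊤); (ψ=I, φ=⊥).

2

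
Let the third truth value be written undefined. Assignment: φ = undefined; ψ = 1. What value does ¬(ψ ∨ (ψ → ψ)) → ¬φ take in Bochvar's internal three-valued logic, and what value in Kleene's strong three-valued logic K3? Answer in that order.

undefined; 1

In Bochvar's internal three-valued logic: ψ → ψ = 1 → 1 = 1
ψ ∨ (ψ → ψ) = 1 ∨ 1 = 1
¬(ψ ∨ (ψ → ψ)) = ¬1 = 0
¬φ = ¬undefined = undefined
¬(ψ ∨ (ψ → ψ)) → ¬φ = 0 → undefined = undefined  [any arg is the third value ⇒ result is the third value]
In Kleene's strong three-valued logic K3: ψ → ψ = 1 → 1 = 1
ψ ∨ (ψ → ψ) = 1 ∨ 1 = 1
¬(ψ ∨ (ψ → ψ)) = ¬1 = 0
¬φ = ¬undefined = undefined
¬(ψ ∨ (ψ → ψ)) → ¬φ = 0 → undefined = 1  [¬0 ∨ undefined]
They differ because Bochvar's internal three-valued logic and Kleene's strong three-valued logic K3 treat undefined differently under the binary connectives.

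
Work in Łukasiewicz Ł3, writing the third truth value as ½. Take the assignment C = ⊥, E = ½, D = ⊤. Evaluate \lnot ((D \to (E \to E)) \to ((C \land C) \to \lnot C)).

⊥

E \to E = ½ \to ½ = ⊤
D \to (E \to E) = ⊤ \to ⊤ = ⊤
C \land C = ⊥ \land ⊥ = ⊥
\lnot C = \lnot ⊥ = ⊤
(C \land C) \to \lnot C = ⊥ \to ⊤ = ⊤
(D \to (E \to E)) \to ((C \land C) \to \lnot C) = ⊤ \to ⊤ = ⊤
\lnot ((D \to (E \to E)) \to ((C \land C) \to \lnot C)) = \lnot ⊤ = ⊥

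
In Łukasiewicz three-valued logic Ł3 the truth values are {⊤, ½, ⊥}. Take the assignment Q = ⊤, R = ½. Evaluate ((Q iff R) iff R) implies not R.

Q iff R = ⊤ iff ½ = ½
(Q iff R) iff R = ½ iff ½ = ⊤
not R = not ½ = ½
((Q iff R) iff R) implies not R = ⊤ implies ½ = ½

½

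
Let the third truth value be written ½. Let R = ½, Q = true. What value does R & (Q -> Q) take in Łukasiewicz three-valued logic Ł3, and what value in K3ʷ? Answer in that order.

½; ½

In Łukasiewicz three-valued logic Ł3: Q -> Q = true -> true = true
R & (Q -> Q) = ½ & true = ½
In K3ʷ: Q -> Q = true -> true = true
R & (Q -> Q) = ½ & true = ½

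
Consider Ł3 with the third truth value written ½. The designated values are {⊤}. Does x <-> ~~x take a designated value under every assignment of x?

Every assignment of x over {⊤, ½, ⊥} gives a value in {⊤}.
In particular, with x=½: x <-> ~~x = ⊤.

Yes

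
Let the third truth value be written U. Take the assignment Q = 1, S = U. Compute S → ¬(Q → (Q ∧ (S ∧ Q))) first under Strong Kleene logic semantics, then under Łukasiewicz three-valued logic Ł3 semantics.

In Strong Kleene logic: S ∧ Q = U ∧ 1 = U
Q ∧ (S ∧ Q) = 1 ∧ U = U
Q → (Q ∧ (S ∧ Q)) = 1 → U = U  [¬1 ∨ U]
¬(Q → (Q ∧ (S ∧ Q))) = ¬U = U
S → ¬(Q → (Q ∧ (S ∧ Q))) = U → U = U
In Łukasiewicz three-valued logic Ł3: S ∧ Q = U ∧ 1 = U
Q ∧ (S ∧ Q) = 1 ∧ U = U
Q → (Q ∧ (S ∧ Q)) = 1 → U = U  [min(1, 1−1+½)]
¬(Q → (Q ∧ (S ∧ Q))) = ¬U = U
S → ¬(Q → (Q ∧ (S ∧ Q))) = U → U = 1
They differ because Strong Kleene logic and Łukasiewicz three-valued logic Ł3 treat U differently under implication.

U; 1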